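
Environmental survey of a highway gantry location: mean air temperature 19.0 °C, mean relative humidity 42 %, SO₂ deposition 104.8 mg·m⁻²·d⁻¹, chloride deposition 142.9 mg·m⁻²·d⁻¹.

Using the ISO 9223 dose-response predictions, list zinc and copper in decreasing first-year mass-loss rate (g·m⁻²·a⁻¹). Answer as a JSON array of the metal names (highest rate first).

zinc: f(T) = -0.071·(T−10) [T>10 °C] = -0.6390
  sulphur-dioxide contribution → 0.364 μm/a
  chloride contribution → 2.083 μm/a
  total first-year rate 2.447 μm/a
  mass loss = 2.447 μm/a × 7.14 g/cm³ = 17.47 g·m⁻²·a⁻¹
copper: T>10 °C ⇒ hinge -0.080·(19.0−10) = -0.7200
  sulphur-dioxide contribution → 0.1031 μm/a
  chloride contribution → 0.4504 μm/a
  ⇒ r_corr(copper) = 0.5534 μm/a
  mass loss = 0.5534 μm/a × 8.96 g/cm³ = 4.959 g·m⁻²·a⁻¹
Ordering by g·m⁻²·a⁻¹: zinc (17.5) > copper (4.96)

["zinc", "copper"]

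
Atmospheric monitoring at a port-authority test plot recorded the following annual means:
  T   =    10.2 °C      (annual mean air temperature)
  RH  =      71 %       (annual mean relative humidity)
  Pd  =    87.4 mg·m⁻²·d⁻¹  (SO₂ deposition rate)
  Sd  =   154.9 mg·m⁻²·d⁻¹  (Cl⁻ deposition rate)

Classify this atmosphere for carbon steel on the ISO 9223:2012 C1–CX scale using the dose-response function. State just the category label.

carbon steel: T>10 °C ⇒ hinge -0.054·(10.2−10) = -0.0108
  Pd branch = 1.77·Pd^0.52·e^(0.02·RH+f) = 74.06 μm/a
  Sd branch = 0.102·Sd^0.62·e^(0.033·RH+0.04·T) = 36.41 μm/a
  r_corr = 74.06 + 36.41 = 110.5 μm/a
110 μm/a falls in (80, 200] for carbon steel → category C5

C5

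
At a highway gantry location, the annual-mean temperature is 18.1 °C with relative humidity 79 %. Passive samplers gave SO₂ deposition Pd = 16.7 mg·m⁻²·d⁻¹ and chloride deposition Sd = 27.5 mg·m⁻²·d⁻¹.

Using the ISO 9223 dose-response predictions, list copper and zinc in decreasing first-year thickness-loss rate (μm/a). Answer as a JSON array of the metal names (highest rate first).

["zinc", "copper"]

copper: temperature factor f = -0.080·(8.1) = -0.6480
  Pd branch = 0.0053·Pd^0.26·e^(0.059·RH+f) = 0.6095 μm/a
  Cl⁻ term: 0.01025·27.5^0.27·exp(0.036·79+0.049·18.1) = 1.046
  sum: 0.6095 + 1.046 → r_corr = 1.656 μm/a
zinc: T>10 °C ⇒ hinge -0.071·(18.1−10) = -0.5751
  Pd branch = 0.0129·Pd^0.44·e^(0.046·RH+f) = 0.9485 μm/a
  Cl⁻ term: 0.0175·27.5^0.57·exp(0.008·79+0.085·18.1) = 1.014
  sum: 0.9485 + 1.014 → r_corr = 1.963 μm/a
Ordering by μm/a: zinc (1.96) > copper (1.66)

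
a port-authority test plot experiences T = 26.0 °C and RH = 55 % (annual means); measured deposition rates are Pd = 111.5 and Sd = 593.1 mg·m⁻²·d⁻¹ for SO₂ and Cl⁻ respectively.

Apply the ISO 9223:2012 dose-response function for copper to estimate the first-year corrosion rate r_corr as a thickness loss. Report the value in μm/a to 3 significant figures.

r_corr = 1.62 μm/a

copper: T>10 °C ⇒ hinge -0.080·(26.0−10) = -1.2800
  SO₂ term: 0.0053·111.5^0.26·exp(0.059·55-1.2800) = 0.1288
  Sd branch = 0.01025·Sd^0.27·e^(0.036·RH+0.049·T) = 1.488 μm/a
  r_corr = 0.1288 + 1.488 = 1.617 μm/a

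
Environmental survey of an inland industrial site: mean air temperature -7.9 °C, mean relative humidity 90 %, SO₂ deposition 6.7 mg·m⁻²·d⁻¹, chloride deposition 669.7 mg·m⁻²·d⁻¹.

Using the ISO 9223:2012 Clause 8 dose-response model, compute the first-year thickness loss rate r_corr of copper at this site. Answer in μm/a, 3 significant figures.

r_corr = 1.21 μm/a

copper: T≤10 °C ⇒ hinge +0.126·(-7.9−10) = -2.2554
  sulphur-dioxide contribution → 0.1844 μm/a
  chloride contribution → 1.03 μm/a
  total first-year rate 1.214 μm/a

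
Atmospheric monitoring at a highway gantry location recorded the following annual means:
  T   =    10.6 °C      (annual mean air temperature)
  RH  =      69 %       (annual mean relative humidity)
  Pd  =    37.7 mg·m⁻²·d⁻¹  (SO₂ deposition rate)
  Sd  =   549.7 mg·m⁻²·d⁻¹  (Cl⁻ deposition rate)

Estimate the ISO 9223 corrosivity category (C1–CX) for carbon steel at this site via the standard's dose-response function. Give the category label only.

carbon steel: temperature factor f = -0.054·(0.6) = -0.0324
  Pd branch = 1.77·Pd^0.52·e^(0.02·RH+f) = 44.97 μm/a
  Sd branch = 0.102·Sd^0.62·e^(0.033·RH+0.04·T) = 75.95 μm/a
  r_corr = 44.97 + 75.95 = 120.9 μm/a
ISO 9223 Table 2 (carbon steel): 80 < 121 ≤ 200 μm/a ⇒ C5

C5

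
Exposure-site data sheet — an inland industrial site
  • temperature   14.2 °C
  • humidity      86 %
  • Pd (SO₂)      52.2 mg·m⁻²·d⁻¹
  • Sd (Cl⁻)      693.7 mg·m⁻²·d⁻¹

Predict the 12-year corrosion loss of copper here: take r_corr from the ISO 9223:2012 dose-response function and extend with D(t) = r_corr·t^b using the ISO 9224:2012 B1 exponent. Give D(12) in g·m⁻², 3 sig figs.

D(12) = 205 g·m⁻²

copper: T>10 °C ⇒ hinge -0.080·(14.2−10) = -0.3360
  Pd branch = 0.0053·Pd^0.26·e^(0.059·RH+f) = 1.693 μm/a
  Sd branch = 0.01025·Sd^0.27·e^(0.036·RH+0.049·T) = 2.658 μm/a
  sum: 1.693 + 2.658 → r_corr = 4.351 μm/a
Power-law: D(12) = r_corr · 12^0.667
  D(12) = 4.351 × 12^0.667 = 4.351 × 5.246 = 22.82 μm
  Mass loss = 22.82 μm × 8.96 g/cm³ = 204.5 g·m⁻²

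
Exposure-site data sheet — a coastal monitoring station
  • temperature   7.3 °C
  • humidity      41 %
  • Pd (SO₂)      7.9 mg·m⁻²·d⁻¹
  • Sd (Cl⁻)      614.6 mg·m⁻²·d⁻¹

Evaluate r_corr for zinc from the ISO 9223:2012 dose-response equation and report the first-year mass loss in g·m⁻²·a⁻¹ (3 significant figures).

r_corr = 13.9 g·m⁻²·a⁻¹

zinc: temperature factor f = +0.038·(-2.7) = -0.1026
  Pd branch = 0.0129·Pd^0.44·e^(0.046·RH+f) = 0.1906 μm/a
  Cl⁻ term: 0.0175·614.6^0.57·exp(0.008·41+0.085·7.3) = 1.756
  sum: 0.1906 + 1.756 → r_corr = 1.946 μm/a
Convert to mass loss: 1.946 μm/a × 7.14 g/cm³ = 13.9 g·m⁻²·a⁻¹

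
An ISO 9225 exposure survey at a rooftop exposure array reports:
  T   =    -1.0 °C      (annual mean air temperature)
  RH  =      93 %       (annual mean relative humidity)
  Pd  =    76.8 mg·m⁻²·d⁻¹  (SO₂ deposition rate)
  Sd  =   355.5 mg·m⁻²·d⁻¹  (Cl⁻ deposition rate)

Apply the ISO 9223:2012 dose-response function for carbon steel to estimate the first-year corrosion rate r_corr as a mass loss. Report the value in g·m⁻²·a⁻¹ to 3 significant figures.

carbon steel: T≤10 °C ⇒ hinge +0.150·(-1.0−10) = -1.6500
  sulphur-dioxide contribution → 20.87 μm/a
  chloride contribution → 80.46 μm/a
  total first-year rate 101.3 μm/a
Convert to mass loss: 101.3 μm/a × 7.85 g/cm³ = 795.5 g·m⁻²·a⁻¹

r_corr = 795 g·m⁻²·a⁻¹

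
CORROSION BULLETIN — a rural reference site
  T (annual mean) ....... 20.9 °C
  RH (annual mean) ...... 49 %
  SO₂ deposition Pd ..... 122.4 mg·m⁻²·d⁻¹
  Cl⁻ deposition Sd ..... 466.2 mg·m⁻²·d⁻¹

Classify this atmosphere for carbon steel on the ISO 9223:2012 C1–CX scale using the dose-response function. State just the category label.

C5

carbon steel: temperature factor f = -0.054·(10.9) = -0.5886
  SO₂ term: 1.77·122.4^0.52·exp(0.02·49-0.5886) = 31.89
  Cl⁻ term: 0.102·466.2^0.62·exp(0.033·49+0.04·20.9) = 53.51
  r_corr = 31.89 + 53.51 = 85.4 μm/a
ISO 9223 Table 2 (carbon steel): 80 < 85.4 ≤ 200 μm/a ⇒ C5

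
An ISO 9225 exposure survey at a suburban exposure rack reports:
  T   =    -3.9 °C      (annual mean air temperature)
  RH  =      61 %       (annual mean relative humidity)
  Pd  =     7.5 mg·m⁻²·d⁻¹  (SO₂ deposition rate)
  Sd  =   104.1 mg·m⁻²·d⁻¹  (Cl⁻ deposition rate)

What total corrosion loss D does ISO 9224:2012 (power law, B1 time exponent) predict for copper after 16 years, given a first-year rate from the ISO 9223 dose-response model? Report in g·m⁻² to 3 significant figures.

copper: T≤10 °C ⇒ hinge +0.126·(-3.9−10) = -1.7514
  sulphur-dioxide contribution → 0.05678 μm/a
  chloride contribution → 0.2668 μm/a
  ⇒ r_corr(copper) = 0.3236 μm/a
Power-law: D(16) = r_corr · 16^0.667
  D(16) = 0.3236 × 16^0.667 = 0.3236 × 6.355 = 2.056 μm
  Mass loss = 2.056 μm × 8.96 g/cm³ = 18.43 g·m⁻²

D(16) = 18.4 g·m⁻²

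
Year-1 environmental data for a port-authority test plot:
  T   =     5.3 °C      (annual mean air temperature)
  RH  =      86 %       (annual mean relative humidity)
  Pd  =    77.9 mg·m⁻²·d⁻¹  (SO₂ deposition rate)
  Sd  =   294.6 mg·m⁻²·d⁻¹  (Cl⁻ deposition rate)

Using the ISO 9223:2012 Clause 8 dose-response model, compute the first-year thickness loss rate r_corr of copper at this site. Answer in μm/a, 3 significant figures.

r_corr = 2.82 μm/a

copper: f(T) = +0.126·(T−10) [T≤10 °C] = -0.5922
  sulphur-dioxide contribution → 1.454 μm/a
  chloride contribution → 1.364 μm/a
  total first-year rate 2.818 μm/a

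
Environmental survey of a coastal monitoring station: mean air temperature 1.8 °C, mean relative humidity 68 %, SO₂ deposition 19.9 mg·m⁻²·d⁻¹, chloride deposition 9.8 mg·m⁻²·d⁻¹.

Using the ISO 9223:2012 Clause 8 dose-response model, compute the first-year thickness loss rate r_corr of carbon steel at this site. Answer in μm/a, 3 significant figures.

r_corr = 13.8 μm/a

carbon steel: f(T) = +0.150·(T−10) [T≤10 °C] = -1.2300
  SO₂ term: 1.77·19.9^0.52·exp(0.02·68-1.2300) = 9.546
  Sd branch = 0.102·Sd^0.62·e^(0.033·RH+0.04·T) = 4.256 μm/a
  r_corr = 9.546 + 4.256 = 13.8 μm/a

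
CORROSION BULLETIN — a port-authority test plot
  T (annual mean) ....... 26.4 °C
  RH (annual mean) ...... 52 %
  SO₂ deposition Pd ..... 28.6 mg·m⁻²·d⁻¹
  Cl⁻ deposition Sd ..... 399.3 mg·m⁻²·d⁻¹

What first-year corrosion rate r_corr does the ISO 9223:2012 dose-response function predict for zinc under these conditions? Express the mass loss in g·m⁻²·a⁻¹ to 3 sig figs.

r_corr = 55.7 g·m⁻²·a⁻¹

zinc: f(T) = -0.071·(T−10) [T>10 °C] = -1.1644
  SO₂ term: 0.0129·28.6^0.44·exp(0.046·52-1.1644) = 0.1925
  Cl⁻ term: 0.0175·399.3^0.57·exp(0.008·52+0.085·26.4) = 7.603
  sum: 0.1925 + 7.603 → r_corr = 7.796 μm/a
Convert to mass loss: 7.796 μm/a × 7.14 g/cm³ = 55.66 g·m⁻²·a⁻¹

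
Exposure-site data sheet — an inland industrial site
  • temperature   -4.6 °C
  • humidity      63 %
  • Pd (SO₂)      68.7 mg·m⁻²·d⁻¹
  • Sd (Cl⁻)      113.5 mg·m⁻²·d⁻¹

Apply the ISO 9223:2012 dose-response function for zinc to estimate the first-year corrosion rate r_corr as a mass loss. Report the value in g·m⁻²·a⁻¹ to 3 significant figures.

zinc: f(T) = +0.038·(T−10) [T≤10 °C] = -0.5548
  sulphur-dioxide contribution → 0.864 μm/a
  chloride contribution → 0.2907 μm/a
  total first-year rate 1.155 μm/a
Convert to mass loss: 1.155 μm/a × 7.14 g/cm³ = 8.244 g·m⁻²·a⁻¹

r_corr = 8.24 g·m⁻²·a⁻¹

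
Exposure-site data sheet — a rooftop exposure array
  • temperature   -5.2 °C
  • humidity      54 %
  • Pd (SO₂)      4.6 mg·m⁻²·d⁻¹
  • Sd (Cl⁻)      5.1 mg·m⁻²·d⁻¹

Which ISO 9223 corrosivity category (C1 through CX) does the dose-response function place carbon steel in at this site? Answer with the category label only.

carbon steel: f(T) = +0.150·(T−10) [T≤10 °C] = -2.2800
  SO₂ term: 1.77·4.6^0.52·exp(0.02·54-2.2800) = 1.179
  Sd branch = 0.102·Sd^0.62·e^(0.033·RH+0.04·T) = 1.352 μm/a
  sum: 1.179 + 1.352 → r_corr = 2.531 μm/a
2.53 μm/a falls in (1.3, 25] for carbon steel → category C2

C2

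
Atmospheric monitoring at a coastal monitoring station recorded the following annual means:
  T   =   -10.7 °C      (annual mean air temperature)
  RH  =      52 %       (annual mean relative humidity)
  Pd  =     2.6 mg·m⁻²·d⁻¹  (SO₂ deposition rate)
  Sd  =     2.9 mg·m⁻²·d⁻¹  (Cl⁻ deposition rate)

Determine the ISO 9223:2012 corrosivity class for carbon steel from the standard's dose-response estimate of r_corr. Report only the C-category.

carbon steel: f(T) = +0.150·(T−10) [T≤10 °C] = -3.1050
  sulphur-dioxide contribution → 0.3689 μm/a
  chloride contribution → 0.7156 μm/a
  ⇒ r_corr(carbon steel) = 1.085 μm/a
ISO 9223 Table 2 (carbon steel): 0 < 1.08 ≤ 1.3 μm/a ⇒ C1

C1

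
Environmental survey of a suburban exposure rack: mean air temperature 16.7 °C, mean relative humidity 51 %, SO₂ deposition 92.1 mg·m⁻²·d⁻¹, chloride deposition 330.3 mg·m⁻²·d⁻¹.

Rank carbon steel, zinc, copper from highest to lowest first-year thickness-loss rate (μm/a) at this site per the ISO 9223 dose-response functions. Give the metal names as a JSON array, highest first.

["carbon steel", "zinc", "copper"]

carbon steel: f(T) = -0.054·(T−10) [T>10 °C] = -0.3618
  Pd branch = 1.77·Pd^0.52·e^(0.02·RH+f) = 35.91 μm/a
  Cl⁻ term: 0.102·330.3^0.62·exp(0.033·51+0.04·16.7) = 39.03
  r_corr = 35.91 + 39.03 = 74.94 μm/a
zinc: temperature factor f = -0.071·(6.7) = -0.4757
  Pd branch = 0.0129·Pd^0.44·e^(0.046·RH+f) = 0.6125 μm/a
  Cl⁻ term: 0.0175·330.3^0.57·exp(0.008·51+0.085·16.7) = 2.968
  sum: 0.6125 + 2.968 → r_corr = 3.581 μm/a
copper: temperature factor f = -0.080·(6.7) = -0.5360
  Pd branch = 0.0053·Pd^0.26·e^(0.059·RH+f) = 0.2037 μm/a
  Cl⁻ term: 0.01025·330.3^0.27·exp(0.036·51+0.049·16.7) = 0.6976
  r_corr = 0.2037 + 0.6976 = 0.9013 μm/a
Ordering by μm/a: carbon steel (74.9) > zinc (3.58) > copper (0.901)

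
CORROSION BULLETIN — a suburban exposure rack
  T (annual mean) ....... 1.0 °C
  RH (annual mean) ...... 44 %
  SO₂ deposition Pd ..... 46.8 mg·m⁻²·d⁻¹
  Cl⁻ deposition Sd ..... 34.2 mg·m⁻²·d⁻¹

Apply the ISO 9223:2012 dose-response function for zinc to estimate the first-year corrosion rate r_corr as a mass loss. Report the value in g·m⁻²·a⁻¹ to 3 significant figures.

r_corr = 4.14 g·m⁻²·a⁻¹

zinc: T≤10 °C ⇒ hinge +0.038·(1.0−10) = -0.3420
  Pd branch = 0.0129·Pd^0.44·e^(0.046·RH+f) = 0.3767 μm/a
  Sd branch = 0.0175·Sd^0.57·e^(0.008·RH+0.085·T) = 0.2029 μm/a
  r_corr = 0.3767 + 0.2029 = 0.5796 μm/a
Convert to mass loss: 0.5796 μm/a × 7.14 g/cm³ = 4.138 g·m⁻²·a⁻¹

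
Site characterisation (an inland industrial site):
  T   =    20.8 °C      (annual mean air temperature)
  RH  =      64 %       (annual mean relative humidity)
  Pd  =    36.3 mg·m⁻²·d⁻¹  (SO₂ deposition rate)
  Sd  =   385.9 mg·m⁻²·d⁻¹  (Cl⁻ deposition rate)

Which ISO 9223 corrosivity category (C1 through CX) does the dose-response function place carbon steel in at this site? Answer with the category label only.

carbon steel: f(T) = -0.054·(T−10) [T>10 °C] = -0.5832
  sulphur-dioxide contribution → 23 μm/a
  chloride contribution → 77.76 μm/a
  total first-year rate 100.8 μm/a
101 μm/a falls in (80, 200] for carbon steel → category C5

C5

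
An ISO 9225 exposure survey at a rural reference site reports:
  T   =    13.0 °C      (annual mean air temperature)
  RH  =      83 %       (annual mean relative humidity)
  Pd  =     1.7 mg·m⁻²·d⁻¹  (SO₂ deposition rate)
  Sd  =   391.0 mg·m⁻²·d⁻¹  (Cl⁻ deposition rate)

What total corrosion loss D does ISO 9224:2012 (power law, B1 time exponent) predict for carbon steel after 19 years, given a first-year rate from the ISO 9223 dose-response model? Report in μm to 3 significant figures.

D(19) = 550 μm

carbon steel: f(T) = -0.054·(T−10) [T>10 °C] = -0.1620
  sulphur-dioxide contribution → 10.43 μm/a
  chloride contribution → 107.4 μm/a
  total first-year rate 117.9 μm/a
ISO 9224: D(t) = r_corr · t^b with b = 0.523 (carbon steel, B1)
  D(19) = 117.9 × 19^0.523 = 117.9 × 4.664 = 549.7 μm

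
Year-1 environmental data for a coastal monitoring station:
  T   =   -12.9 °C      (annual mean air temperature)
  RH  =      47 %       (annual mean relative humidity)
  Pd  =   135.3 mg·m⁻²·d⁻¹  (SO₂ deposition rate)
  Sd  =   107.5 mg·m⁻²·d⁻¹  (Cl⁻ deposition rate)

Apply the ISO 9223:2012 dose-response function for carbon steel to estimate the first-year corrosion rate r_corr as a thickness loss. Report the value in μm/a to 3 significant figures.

r_corr = 7.09 μm/a

carbon steel: f(T) = +0.150·(T−10) [T≤10 °C] = -3.4350
  SO₂ term: 1.77·135.3^0.52·exp(0.02·47-3.4350) = 1.874
  Cl⁻ term: 0.102·107.5^0.62·exp(0.033·47+0.04·-12.9) = 5.219
  sum: 1.874 + 5.219 → r_corr = 7.092 μm/a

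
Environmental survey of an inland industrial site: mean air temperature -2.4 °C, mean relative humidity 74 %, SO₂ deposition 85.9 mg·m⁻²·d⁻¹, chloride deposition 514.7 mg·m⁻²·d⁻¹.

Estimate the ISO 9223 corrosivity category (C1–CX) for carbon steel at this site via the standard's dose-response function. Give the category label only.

C4

carbon steel: f(T) = +0.150·(T−10) [T≤10 °C] = -1.8600
  sulphur-dioxide contribution → 12.26 μm/a
  chloride contribution → 51.12 μm/a
  total first-year rate 63.39 μm/a
63.4 μm/a falls in (50, 80] for carbon steel → category C4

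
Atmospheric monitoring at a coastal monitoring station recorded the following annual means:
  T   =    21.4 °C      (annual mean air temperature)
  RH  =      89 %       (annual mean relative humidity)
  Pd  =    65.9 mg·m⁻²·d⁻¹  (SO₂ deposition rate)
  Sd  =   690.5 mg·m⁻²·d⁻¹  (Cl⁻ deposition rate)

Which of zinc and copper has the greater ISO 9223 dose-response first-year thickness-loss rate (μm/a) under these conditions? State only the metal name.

zinc

zinc: f(T) = -0.071·(T−10) [T>10 °C] = -0.8094
  Pd branch = 0.0129·Pd^0.44·e^(0.046·RH+f) = 2.175 μm/a
  Cl⁻ term: 0.0175·690.5^0.57·exp(0.008·89+0.085·21.4) = 9.132
  r_corr = 2.175 + 9.132 = 11.31 μm/a
copper: T>10 °C ⇒ hinge -0.080·(21.4−10) = -0.9120
  Pd branch = 0.0053·Pd^0.26·e^(0.059·RH+f) = 1.207 μm/a
  Cl⁻ term: 0.01025·690.5^0.27·exp(0.036·89+0.049·21.4) = 4.209
  sum: 1.207 + 4.209 → r_corr = 5.416 μm/a
Ordering by μm/a: zinc (11.3) > copper (5.42)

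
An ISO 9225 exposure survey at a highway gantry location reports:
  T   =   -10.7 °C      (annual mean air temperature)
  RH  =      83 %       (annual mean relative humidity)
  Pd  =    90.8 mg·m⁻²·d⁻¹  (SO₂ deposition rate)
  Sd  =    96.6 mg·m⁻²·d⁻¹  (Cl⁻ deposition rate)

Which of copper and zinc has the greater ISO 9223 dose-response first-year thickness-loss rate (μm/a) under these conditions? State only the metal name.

copper: f(T) = +0.126·(T−10) [T≤10 °C] = -2.6082
  Pd branch = 0.0053·Pd^0.26·e^(0.059·RH+f) = 0.1688 μm/a
  Sd branch = 0.01025·Sd^0.27·e^(0.036·RH+0.049·T) = 0.4137 μm/a
  r_corr = 0.1688 + 0.4137 = 0.5825 μm/a
zinc: T≤10 °C ⇒ hinge +0.038·(-10.7−10) = -0.7866
  SO₂ term: 0.0129·90.8^0.44·exp(0.046·83-0.7866) = 1.944
  Sd branch = 0.0175·Sd^0.57·e^(0.008·RH+0.085·T) = 0.1853 μm/a
  r_corr = 1.944 + 0.1853 = 2.129 μm/a
Ordering by μm/a: zinc (2.13) > copper (0.582)

zinc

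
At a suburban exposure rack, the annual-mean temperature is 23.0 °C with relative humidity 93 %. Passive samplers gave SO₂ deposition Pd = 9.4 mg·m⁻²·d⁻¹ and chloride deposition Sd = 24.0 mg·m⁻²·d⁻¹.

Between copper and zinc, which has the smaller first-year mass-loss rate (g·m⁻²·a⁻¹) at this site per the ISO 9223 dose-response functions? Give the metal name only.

copper: temperature factor f = -0.080·(13.0) = -1.0400
  Pd branch = 0.0053·Pd^0.26·e^(0.059·RH+f) = 0.8102 μm/a
  Cl⁻ term: 0.01025·24.0^0.27·exp(0.036·93+0.049·23.0) = 2.123
  sum: 0.8102 + 2.123 → r_corr = 2.933 μm/a
  mass loss = 2.933 μm/a × 8.96 g/cm³ = 26.28 g·m⁻²·a⁻¹
zinc: f(T) = -0.071·(T−10) [T>10 °C] = -0.9230
  Pd branch = 0.0129·Pd^0.44·e^(0.046·RH+f) = 0.9904 μm/a
  Sd branch = 0.0175·Sd^0.57·e^(0.008·RH+0.085·T) = 1.592 μm/a
  r_corr = 0.9904 + 1.592 = 2.582 μm/a
  mass loss = 2.582 μm/a × 7.14 g/cm³ = 18.44 g·m⁻²·a⁻¹
Ordering by g·m⁻²·a⁻¹: copper (26.3) > zinc (18.4)

zinc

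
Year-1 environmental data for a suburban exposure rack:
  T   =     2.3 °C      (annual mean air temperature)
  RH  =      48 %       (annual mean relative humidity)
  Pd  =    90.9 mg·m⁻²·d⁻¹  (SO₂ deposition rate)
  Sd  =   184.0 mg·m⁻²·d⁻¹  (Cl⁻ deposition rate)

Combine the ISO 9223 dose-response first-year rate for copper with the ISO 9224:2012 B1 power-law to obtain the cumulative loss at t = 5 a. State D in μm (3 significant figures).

D(5) = 1.09 μm

copper: T≤10 °C ⇒ hinge +0.126·(2.3−10) = -0.9702
  Pd branch = 0.0053·Pd^0.26·e^(0.059·RH+f) = 0.1102 μm/a
  Cl⁻ term: 0.01025·184.0^0.27·exp(0.036·48+0.049·2.3) = 0.264
  r_corr = 0.1102 + 0.264 = 0.3742 μm/a
Long-term exponent b (ISO 9224 Table 2, B1) = 0.667
  D(5) = 0.3742 × 5^0.667 = 0.3742 × 2.926 = 1.095 μm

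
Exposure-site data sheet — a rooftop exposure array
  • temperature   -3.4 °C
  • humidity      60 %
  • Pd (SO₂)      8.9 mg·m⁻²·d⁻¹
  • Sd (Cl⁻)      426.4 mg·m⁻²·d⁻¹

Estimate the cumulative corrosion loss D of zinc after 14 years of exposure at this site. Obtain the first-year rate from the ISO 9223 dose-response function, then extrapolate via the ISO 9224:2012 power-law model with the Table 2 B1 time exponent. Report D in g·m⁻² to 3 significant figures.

zinc: T≤10 °C ⇒ hinge +0.038·(-3.4−10) = -0.5092
  SO₂ term: 0.0129·8.9^0.44·exp(0.046·60-0.5092) = 0.3205
  Cl⁻ term: 0.0175·426.4^0.57·exp(0.008·60+0.085·-3.4) = 0.6683
  r_corr = 0.3205 + 0.6683 = 0.9888 μm/a
Long-term exponent b (ISO 9224 Table 2, B1) = 0.813
  D(14) = 0.9888 × 14^0.813 = 0.9888 × 8.547 = 8.451 μm
  Mass loss = 8.451 μm × 7.14 g/cm³ = 60.34 g·m⁻²

D(14) = 60.3 g·m⁻²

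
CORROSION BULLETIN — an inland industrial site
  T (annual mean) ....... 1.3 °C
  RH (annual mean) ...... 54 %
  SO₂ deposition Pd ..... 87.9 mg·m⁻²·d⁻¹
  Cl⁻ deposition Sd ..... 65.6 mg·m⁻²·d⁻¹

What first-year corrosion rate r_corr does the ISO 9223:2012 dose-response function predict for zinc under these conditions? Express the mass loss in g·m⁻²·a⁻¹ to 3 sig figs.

zinc: temperature factor f = +0.038·(-8.7) = -0.3306
  SO₂ term: 0.0129·87.9^0.44·exp(0.046·54-0.3306) = 0.7964
  Cl⁻ term: 0.0175·65.6^0.57·exp(0.008·54+0.085·1.3) = 0.3268
  sum: 0.7964 + 0.3268 → r_corr = 1.123 μm/a
Convert to mass loss: 1.123 μm/a × 7.14 g/cm³ = 8.02 g·m⁻²·a⁻¹

r_corr = 8.02 g·m⁻²·a⁻¹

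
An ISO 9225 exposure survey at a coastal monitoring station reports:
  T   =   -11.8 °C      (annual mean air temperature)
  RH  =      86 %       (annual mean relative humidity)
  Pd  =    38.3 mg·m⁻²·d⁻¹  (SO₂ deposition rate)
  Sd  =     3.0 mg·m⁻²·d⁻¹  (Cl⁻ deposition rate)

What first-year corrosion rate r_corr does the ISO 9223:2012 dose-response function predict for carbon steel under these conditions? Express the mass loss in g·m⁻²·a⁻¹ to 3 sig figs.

r_corr = 36.5 g·m⁻²·a⁻¹

carbon steel: f(T) = +0.150·(T−10) [T≤10 °C] = -3.2700
  SO₂ term: 1.77·38.3^0.52·exp(0.02·86-3.2700) = 2.501
  Cl⁻ term: 0.102·3.0^0.62·exp(0.033·86+0.04·-11.8) = 2.148
  r_corr = 2.501 + 2.148 = 4.648 μm/a
Convert to mass loss: 4.648 μm/a × 7.85 g/cm³ = 36.49 g·m⁻²·a⁻¹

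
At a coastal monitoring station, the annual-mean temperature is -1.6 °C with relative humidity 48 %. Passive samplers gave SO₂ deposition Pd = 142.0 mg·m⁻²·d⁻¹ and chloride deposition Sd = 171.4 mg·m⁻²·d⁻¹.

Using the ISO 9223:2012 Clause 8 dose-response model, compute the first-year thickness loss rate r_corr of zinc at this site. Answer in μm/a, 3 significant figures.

r_corr = 1.09 μm/a

zinc: temperature factor f = +0.038·(-11.6) = -0.4408
  Pd branch = 0.0129·Pd^0.44·e^(0.046·RH+f) = 0.6685 μm/a
  Cl⁻ term: 0.0175·171.4^0.57·exp(0.008·48+0.085·-1.6) = 0.4209
  sum: 0.6685 + 0.4209 → r_corr = 1.089 μm/a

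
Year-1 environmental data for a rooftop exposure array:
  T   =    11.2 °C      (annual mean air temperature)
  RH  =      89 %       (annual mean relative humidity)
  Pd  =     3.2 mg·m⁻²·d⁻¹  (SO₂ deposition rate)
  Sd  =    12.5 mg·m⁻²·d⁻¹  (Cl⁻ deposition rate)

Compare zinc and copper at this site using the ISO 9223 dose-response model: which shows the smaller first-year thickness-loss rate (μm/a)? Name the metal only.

zinc: f(T) = -0.071·(T−10) [T>10 °C] = -0.0852
  sulphur-dioxide contribution → 1.185 μm/a
  chloride contribution → 0.3899 μm/a
  total first-year rate 1.575 μm/a
copper: temperature factor f = -0.080·(1.2) = -0.0960
  sulphur-dioxide contribution → 1.243 μm/a
  chloride contribution → 0.8644 μm/a
  total first-year rate 2.107 μm/a
Ordering by μm/a: copper (2.11) > zinc (1.58)

zinc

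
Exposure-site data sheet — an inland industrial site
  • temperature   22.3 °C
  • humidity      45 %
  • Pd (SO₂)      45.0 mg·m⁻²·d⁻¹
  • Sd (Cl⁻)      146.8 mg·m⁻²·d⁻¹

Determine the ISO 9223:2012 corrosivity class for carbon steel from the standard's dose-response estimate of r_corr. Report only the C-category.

C3

carbon steel: T>10 °C ⇒ hinge -0.054·(22.3−10) = -0.6642
  Pd branch = 1.77·Pd^0.52·e^(0.02·RH+f) = 16.22 μm/a
  Cl⁻ term: 0.102·146.8^0.62·exp(0.033·45+0.04·22.3) = 24.23
  sum: 16.22 + 24.23 → r_corr = 40.45 μm/a
Category bounds: 25…50 μm/a bracket r_corr ⇒ C3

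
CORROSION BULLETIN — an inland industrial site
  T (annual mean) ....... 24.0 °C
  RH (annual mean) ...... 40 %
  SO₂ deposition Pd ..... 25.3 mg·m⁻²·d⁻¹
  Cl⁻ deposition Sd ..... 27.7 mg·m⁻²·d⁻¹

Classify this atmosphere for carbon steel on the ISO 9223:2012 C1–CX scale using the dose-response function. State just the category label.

C2

carbon steel: f(T) = -0.054·(T−10) [T>10 °C] = -0.7560
  Pd branch = 1.77·Pd^0.52·e^(0.02·RH+f) = 9.924 μm/a
  Cl⁻ term: 0.102·27.7^0.62·exp(0.033·40+0.04·24.0) = 7.819
  sum: 9.924 + 7.819 → r_corr = 17.74 μm/a
17.7 μm/a falls in (1.3, 25] for carbon steel → category C2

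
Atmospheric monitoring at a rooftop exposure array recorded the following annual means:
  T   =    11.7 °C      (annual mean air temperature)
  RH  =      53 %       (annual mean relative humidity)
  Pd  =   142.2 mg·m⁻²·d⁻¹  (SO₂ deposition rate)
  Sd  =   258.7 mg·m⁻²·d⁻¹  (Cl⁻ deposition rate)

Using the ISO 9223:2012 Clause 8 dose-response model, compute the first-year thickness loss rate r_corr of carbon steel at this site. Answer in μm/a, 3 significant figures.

r_corr = 90.7 μm/a

carbon steel: T>10 °C ⇒ hinge -0.054·(11.7−10) = -0.0918
  SO₂ term: 1.77·142.2^0.52·exp(0.02·53-0.0918) = 61.37
  Cl⁻ term: 0.102·258.7^0.62·exp(0.033·53+0.04·11.7) = 29.33
  sum: 61.37 + 29.33 → r_corr = 90.7 μm/a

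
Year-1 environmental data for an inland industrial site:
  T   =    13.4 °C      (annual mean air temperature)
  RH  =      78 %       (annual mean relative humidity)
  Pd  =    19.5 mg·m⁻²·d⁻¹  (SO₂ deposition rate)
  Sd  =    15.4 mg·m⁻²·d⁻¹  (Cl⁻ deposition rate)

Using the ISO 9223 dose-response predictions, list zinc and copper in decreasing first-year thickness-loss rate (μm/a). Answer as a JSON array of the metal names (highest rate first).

["zinc", "copper"]

zinc: T>10 °C ⇒ hinge -0.071·(13.4−10) = -0.2414
  SO₂ term: 0.0129·19.5^0.44·exp(0.046·78-0.2414) = 1.354
  Sd branch = 0.0175·Sd^0.57·e^(0.008·RH+0.085·T) = 0.4848 μm/a
  r_corr = 1.354 + 0.4848 = 1.839 μm/a
copper: f(T) = -0.080·(T−10) [T>10 °C] = -0.2720
  SO₂ term: 0.0053·19.5^0.26·exp(0.059·78-0.2720) = 0.8713
  Cl⁻ term: 0.01025·15.4^0.27·exp(0.036·78+0.049·13.4) = 0.6855
  sum: 0.8713 + 0.6855 → r_corr = 1.557 μm/a
Ordering by μm/a: zinc (1.84) > copper (1.56)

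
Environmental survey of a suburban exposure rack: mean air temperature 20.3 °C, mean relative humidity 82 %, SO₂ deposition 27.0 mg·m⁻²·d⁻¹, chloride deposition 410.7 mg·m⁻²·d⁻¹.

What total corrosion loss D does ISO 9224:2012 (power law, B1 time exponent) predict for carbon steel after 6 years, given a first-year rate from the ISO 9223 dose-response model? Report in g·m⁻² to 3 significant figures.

D(6) = 3.46e+03 g·m⁻²

carbon steel: T>10 °C ⇒ hinge -0.054·(20.3−10) = -0.5562
  sulphur-dioxide contribution → 29.04 μm/a
  chloride contribution → 143.5 μm/a
  total first-year rate 172.5 μm/a
ISO 9224: D(t) = r_corr · t^b with b = 0.523 (carbon steel, B1)
  D(6) = 172.5 × 6^0.523 = 172.5 × 2.553 = 440.4 μm
  Mass loss = 440.4 μm × 7.85 g/cm³ = 3457 g·m⁻²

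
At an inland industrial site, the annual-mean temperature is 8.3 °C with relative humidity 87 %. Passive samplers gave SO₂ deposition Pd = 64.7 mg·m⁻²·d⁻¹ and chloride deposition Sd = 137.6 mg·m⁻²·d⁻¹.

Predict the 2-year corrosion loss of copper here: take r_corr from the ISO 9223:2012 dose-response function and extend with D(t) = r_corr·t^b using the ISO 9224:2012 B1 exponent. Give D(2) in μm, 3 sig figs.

D(2) = 5.52 μm

copper: T≤10 °C ⇒ hinge +0.126·(8.3−10) = -0.2142
  Pd branch = 0.0053·Pd^0.26·e^(0.059·RH+f) = 2.144 μm/a
  Sd branch = 0.01025·Sd^0.27·e^(0.036·RH+0.049·T) = 1.333 μm/a
  sum: 2.144 + 1.333 → r_corr = 3.478 μm/a
ISO 9224: D(t) = r_corr · t^b with b = 0.667 (copper, B1)
  D(2) = 3.478 × 2^0.667 = 3.478 × 1.588 = 5.522 μm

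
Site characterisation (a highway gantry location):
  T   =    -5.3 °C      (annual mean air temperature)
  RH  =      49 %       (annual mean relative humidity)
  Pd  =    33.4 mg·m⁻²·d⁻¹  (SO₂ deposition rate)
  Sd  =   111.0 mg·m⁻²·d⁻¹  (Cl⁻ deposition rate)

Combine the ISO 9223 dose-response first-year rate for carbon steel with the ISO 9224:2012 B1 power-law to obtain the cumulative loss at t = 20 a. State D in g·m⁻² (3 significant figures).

carbon steel: f(T) = +0.150·(T−10) [T≤10 °C] = -2.2950
  Pd branch = 1.77·Pd^0.52·e^(0.02·RH+f) = 2.946 μm/a
  Cl⁻ term: 0.102·111.0^0.62·exp(0.033·49+0.04·-5.3) = 7.707
  r_corr = 2.946 + 7.707 = 10.65 μm/a
Power-law: D(20) = r_corr · 20^0.523
  D(20) = 10.65 × 20^0.523 = 10.65 × 4.791 = 51.04 μm
  Mass loss = 51.04 μm × 7.85 g/cm³ = 400.7 g·m⁻²

D(20) = 401 g·m⁻²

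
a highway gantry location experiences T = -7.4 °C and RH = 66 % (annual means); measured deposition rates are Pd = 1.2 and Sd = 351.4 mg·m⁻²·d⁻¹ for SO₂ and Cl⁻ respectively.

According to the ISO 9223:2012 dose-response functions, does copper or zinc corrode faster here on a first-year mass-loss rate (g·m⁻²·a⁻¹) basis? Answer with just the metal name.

copper: temperature factor f = +0.126·(-17.4) = -2.1924
  sulphur-dioxide contribution → 0.03047 μm/a
  chloride contribution → 0.3737 μm/a
  ⇒ r_corr(copper) = 0.4041 μm/a
  mass loss = 0.4041 μm/a × 8.96 g/cm³ = 3.621 g·m⁻²·a⁻¹
zinc: f(T) = +0.038·(T−10) [T≤10 °C] = -0.6612
  sulphur-dioxide contribution → 0.1502 μm/a
  chloride contribution → 0.447 μm/a
  total first-year rate 0.5972 μm/a
  mass loss = 0.5972 μm/a × 7.14 g/cm³ = 4.264 g·m⁻²·a⁻¹
Ordering by g·m⁻²·a⁻¹: zinc (4.26) > copper (3.62)

zinc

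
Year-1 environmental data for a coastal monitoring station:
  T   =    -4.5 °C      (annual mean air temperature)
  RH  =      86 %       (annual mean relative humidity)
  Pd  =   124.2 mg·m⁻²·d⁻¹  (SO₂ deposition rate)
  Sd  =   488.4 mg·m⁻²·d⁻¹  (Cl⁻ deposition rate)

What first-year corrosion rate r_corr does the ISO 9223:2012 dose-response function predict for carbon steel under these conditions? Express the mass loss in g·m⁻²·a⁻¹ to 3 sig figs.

r_corr = 639 g·m⁻²·a⁻¹

carbon steel: f(T) = +0.150·(T−10) [T≤10 °C] = -2.1750
  SO₂ term: 1.77·124.2^0.52·exp(0.02·86-2.1750) = 13.78
  Cl⁻ term: 0.102·488.4^0.62·exp(0.033·86+0.04·-4.5) = 67.61
  sum: 13.78 + 67.61 → r_corr = 81.39 μm/a
Convert to mass loss: 81.39 μm/a × 7.85 g/cm³ = 638.9 g·m⁻²·a⁻¹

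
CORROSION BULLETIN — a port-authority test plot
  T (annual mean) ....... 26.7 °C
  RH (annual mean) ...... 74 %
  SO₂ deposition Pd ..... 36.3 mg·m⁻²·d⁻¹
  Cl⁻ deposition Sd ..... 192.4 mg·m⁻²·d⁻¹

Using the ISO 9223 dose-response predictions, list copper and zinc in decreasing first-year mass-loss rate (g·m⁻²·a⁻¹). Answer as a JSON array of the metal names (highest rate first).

copper: f(T) = -0.080·(T−10) [T>10 °C] = -1.3360
  sulphur-dioxide contribution → 0.2791 μm/a
  chloride contribution → 2.252 μm/a
  ⇒ r_corr(copper) = 2.531 μm/a
  mass loss = 2.531 μm/a × 8.96 g/cm³ = 22.68 g·m⁻²·a⁻¹
zinc: T>10 °C ⇒ hinge -0.071·(26.7−10) = -1.1857
  sulphur-dioxide contribution → 0.5759 μm/a
  chloride contribution → 6.134 μm/a
  total first-year rate 6.71 μm/a
  mass loss = 6.71 μm/a × 7.14 g/cm³ = 47.91 g·m⁻²·a⁻¹
Ordering by g·m⁻²·a⁻¹: zinc (47.9) > copper (22.7)

["zinc", "copper"]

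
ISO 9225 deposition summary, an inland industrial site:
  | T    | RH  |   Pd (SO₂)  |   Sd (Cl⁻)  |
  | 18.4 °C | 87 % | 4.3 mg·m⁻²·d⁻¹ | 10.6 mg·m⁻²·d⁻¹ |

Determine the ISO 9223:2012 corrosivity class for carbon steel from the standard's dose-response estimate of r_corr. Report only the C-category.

C3

carbon steel: f(T) = -0.054·(T−10) [T>10 °C] = -0.4536
  sulphur-dioxide contribution → 13.68 μm/a
  chloride contribution → 16.25 μm/a
  total first-year rate 29.93 μm/a
ISO 9223 Table 2 (carbon steel): 25 < 29.9 ≤ 50 μm/a ⇒ C3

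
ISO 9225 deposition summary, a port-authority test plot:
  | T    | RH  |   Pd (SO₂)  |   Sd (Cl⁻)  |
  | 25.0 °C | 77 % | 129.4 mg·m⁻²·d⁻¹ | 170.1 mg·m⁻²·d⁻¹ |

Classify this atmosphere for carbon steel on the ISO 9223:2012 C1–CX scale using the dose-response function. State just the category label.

C5

carbon steel: T>10 °C ⇒ hinge -0.054·(25.0−10) = -0.8100
  SO₂ term: 1.77·129.4^0.52·exp(0.02·77-0.8100) = 46.05
  Sd branch = 0.102·Sd^0.62·e^(0.033·RH+0.04·T) = 85.01 μm/a
  sum: 46.05 + 85.01 → r_corr = 131.1 μm/a
ISO 9223 Table 2 (carbon steel): 80 < 131 ≤ 200 μm/a ⇒ C5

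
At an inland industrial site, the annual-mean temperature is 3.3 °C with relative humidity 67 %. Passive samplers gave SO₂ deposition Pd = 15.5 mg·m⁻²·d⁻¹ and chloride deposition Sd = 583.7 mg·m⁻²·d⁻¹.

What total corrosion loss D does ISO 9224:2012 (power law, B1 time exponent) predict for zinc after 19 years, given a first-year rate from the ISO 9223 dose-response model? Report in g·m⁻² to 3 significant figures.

zinc: temperature factor f = +0.038·(-6.7) = -0.2546
  sulphur-dioxide contribution → 0.7282 μm/a
  chloride contribution → 1.494 μm/a
  total first-year rate 2.222 μm/a
ISO 9224: D(t) = r_corr · t^b with b = 0.813 (zinc, B1)
  D(19) = 2.222 × 19^0.813 = 2.222 × 10.96 = 24.35 μm
  Mass loss = 24.35 μm × 7.14 g/cm³ = 173.8 g·m⁻²

D(19) = 174 g·m⁻²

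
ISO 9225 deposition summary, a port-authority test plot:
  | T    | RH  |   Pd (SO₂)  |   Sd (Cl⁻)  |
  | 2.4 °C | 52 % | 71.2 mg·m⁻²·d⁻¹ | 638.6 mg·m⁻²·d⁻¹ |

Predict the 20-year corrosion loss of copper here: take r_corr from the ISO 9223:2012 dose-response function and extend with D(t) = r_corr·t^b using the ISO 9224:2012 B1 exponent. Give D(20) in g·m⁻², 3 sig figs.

D(20) = 37.1 g·m⁻²

copper: temperature factor f = +0.126·(-7.6) = -0.9576
  sulphur-dioxide contribution → 0.1326 μm/a
  chloride contribution → 0.4288 μm/a
  ⇒ r_corr(copper) = 0.5613 μm/a
Long-term exponent b (ISO 9224 Table 2, B1) = 0.667
  D(20) = 0.5613 × 20^0.667 = 0.5613 × 7.375 = 4.14 μm
  Mass loss = 4.14 μm × 8.96 g/cm³ = 37.09 g·m⁻²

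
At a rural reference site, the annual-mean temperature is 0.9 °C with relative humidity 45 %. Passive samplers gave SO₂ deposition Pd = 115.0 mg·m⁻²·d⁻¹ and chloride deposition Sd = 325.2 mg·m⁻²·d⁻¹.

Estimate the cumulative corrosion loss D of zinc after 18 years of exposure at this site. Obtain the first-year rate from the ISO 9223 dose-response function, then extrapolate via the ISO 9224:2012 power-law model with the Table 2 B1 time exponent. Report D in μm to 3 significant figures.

zinc: T≤10 °C ⇒ hinge +0.038·(0.9−10) = -0.3458
  sulphur-dioxide contribution → 0.5836 μm/a
  chloride contribution → 0.732 μm/a
  ⇒ r_corr(zinc) = 1.316 μm/a
Power-law: D(18) = r_corr · 18^0.813
  D(18) = 1.316 × 18^0.813 = 1.316 × 10.48 = 13.79 μm

D(18) = 13.8 μm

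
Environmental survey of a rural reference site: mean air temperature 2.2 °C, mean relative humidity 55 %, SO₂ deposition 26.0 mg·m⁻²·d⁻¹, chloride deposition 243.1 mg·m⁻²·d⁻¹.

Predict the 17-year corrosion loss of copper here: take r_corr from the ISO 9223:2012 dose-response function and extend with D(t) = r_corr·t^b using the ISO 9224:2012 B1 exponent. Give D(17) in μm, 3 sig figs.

D(17) = 3.20 μm

copper: f(T) = +0.126·(T−10) [T≤10 °C] = -0.9828
  SO₂ term: 0.0053·26.0^0.26·exp(0.059·55-0.9828) = 0.1187
  Sd branch = 0.01025·Sd^0.27·e^(0.036·RH+0.049·T) = 0.3644 μm/a
  r_corr = 0.1187 + 0.3644 = 0.4832 μm/a
ISO 9224: D(t) = r_corr · t^b with b = 0.667 (copper, B1)
  D(17) = 0.4832 × 17^0.667 = 0.4832 × 6.618 = 3.198 μm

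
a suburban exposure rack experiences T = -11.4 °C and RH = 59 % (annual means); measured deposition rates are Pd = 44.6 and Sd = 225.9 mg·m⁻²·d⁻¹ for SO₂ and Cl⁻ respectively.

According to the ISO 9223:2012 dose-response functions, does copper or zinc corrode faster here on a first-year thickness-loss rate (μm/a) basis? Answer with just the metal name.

copper: T≤10 °C ⇒ hinge +0.126·(-11.4−10) = -2.6964
  Pd branch = 0.0053·Pd^0.26·e^(0.059·RH+f) = 0.03118 μm/a
  Sd branch = 0.01025·Sd^0.27·e^(0.036·RH+0.049·T) = 0.2119 μm/a
  sum: 0.03118 + 0.2119 → r_corr = 0.2431 μm/a
zinc: temperature factor f = +0.038·(-21.4) = -0.8132
  Pd branch = 0.0129·Pd^0.44·e^(0.046·RH+f) = 0.459 μm/a
  Sd branch = 0.0175·Sd^0.57·e^(0.008·RH+0.085·T) = 0.2338 μm/a
  r_corr = 0.459 + 0.2338 = 0.6928 μm/a
Ordering by μm/a: zinc (0.693) > copper (0.243)

zinc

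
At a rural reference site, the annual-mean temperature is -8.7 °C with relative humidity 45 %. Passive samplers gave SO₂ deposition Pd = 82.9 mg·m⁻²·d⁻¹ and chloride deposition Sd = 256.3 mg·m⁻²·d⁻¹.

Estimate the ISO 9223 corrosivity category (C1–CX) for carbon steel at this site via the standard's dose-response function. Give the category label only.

C2

carbon steel: f(T) = +0.150·(T−10) [T≤10 °C] = -2.8050
  Pd branch = 1.77·Pd^0.52·e^(0.02·RH+f) = 2.62 μm/a
  Cl⁻ term: 0.102·256.3^0.62·exp(0.033·45+0.04·-8.7) = 9.904
  sum: 2.62 + 9.904 → r_corr = 12.52 μm/a
12.5 μm/a falls in (1.3, 25] for carbon steel → category C2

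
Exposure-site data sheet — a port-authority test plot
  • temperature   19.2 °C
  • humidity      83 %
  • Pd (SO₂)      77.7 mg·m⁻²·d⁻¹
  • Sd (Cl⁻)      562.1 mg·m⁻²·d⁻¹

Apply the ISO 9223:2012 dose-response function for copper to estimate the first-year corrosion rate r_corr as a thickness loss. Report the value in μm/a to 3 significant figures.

copper: T>10 °C ⇒ hinge -0.080·(19.2−10) = -0.7360
  SO₂ term: 0.0053·77.7^0.26·exp(0.059·83-0.7360) = 1.054
  Cl⁻ term: 0.01025·562.1^0.27·exp(0.036·83+0.049·19.2) = 2.88
  sum: 1.054 + 2.88 → r_corr = 3.934 μm/a

r_corr = 3.93 μm/a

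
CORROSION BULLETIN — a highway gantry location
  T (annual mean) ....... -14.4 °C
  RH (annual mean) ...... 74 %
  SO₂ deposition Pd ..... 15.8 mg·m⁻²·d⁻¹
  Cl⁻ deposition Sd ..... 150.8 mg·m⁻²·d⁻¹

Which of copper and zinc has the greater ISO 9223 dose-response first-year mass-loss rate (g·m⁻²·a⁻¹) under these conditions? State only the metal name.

copper: f(T) = +0.126·(T−10) [T≤10 °C] = -3.0744
  Pd branch = 0.0053·Pd^0.26·e^(0.059·RH+f) = 0.03952 μm/a
  Sd branch = 0.01025·Sd^0.27·e^(0.036·RH+0.049·T) = 0.2815 μm/a
  r_corr = 0.03952 + 0.2815 = 0.321 μm/a
  mass loss = 0.321 μm/a × 8.96 g/cm³ = 2.876 g·m⁻²·a⁻¹
zinc: T≤10 °C ⇒ hinge +0.038·(-14.4−10) = -0.9272
  SO₂ term: 0.0129·15.8^0.44·exp(0.046·74-0.9272) = 0.5172
  Sd branch = 0.0175·Sd^0.57·e^(0.008·RH+0.085·T) = 0.1623 μm/a
  r_corr = 0.5172 + 0.1623 = 0.6795 μm/a
  mass loss = 0.6795 μm/a × 7.14 g/cm³ = 4.851 g·m⁻²·a⁻¹
Ordering by g·m⁻²·a⁻¹: zinc (4.85) > copper (2.88)

zinc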